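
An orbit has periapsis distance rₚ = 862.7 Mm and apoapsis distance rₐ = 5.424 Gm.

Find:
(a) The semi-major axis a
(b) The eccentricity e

Convert to SI: rₚ = 862.7 Mm = 8.627e+08 m; rₐ = 5.424 Gm = 5.424e+09 m.
(a) a = (rₚ + rₐ) / 2 = (8.627e+08 + 5.424e+09) / 2 ≈ 3.143e+09 m = 3.143 Gm.
(b) e = (rₐ − rₚ) / (rₐ + rₚ) = (5.424e+09 − 8.627e+08) / (5.424e+09 + 8.627e+08) ≈ 0.7255.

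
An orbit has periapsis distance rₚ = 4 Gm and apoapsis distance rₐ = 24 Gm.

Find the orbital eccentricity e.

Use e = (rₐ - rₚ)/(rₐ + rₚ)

Convert to SI: rₚ = 4 Gm = 4e+09 m; rₐ = 24 Gm = 2.4e+10 m.
e = (rₐ − rₚ) / (rₐ + rₚ).
e = (2.4e+10 − 4e+09) / (2.4e+10 + 4e+09) = 2e+10 / 2.8e+10 ≈ 0.7143.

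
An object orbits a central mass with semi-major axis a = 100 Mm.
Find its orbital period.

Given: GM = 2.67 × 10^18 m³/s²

Convert to SI: a = 100 Mm = 1e+08 m.
Kepler's third law: T = 2π √(a³ / GM).
Substituting a = 1e+08 m and GM = 2.67e+18 m³/s²:
T = 2π √((1e+08)³ / 2.67e+18) s
T ≈ 3845 s = 1.068 hours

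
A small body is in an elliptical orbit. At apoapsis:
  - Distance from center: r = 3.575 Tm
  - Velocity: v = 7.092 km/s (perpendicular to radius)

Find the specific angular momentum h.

Convert to SI: r = 3.575 Tm = 3.575e+12 m; v = 7.092 km/s = 7092 m/s.
With v perpendicular to r, h = r · v.
h = 3.575e+12 · 7092 m²/s ≈ 2.535e+16 m²/s.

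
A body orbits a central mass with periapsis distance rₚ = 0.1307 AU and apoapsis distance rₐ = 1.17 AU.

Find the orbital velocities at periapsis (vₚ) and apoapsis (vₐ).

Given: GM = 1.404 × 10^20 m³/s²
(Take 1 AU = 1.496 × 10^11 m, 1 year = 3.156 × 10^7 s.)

Convert to SI: rₚ = 0.1307 AU = 1.95527e+10 m; rₐ = 1.17 AU = 1.75032e+11 m.
Use the vis-viva equation v² = GM(2/r − 1/a) with a = (rₚ + rₐ)/2 = (1.95527e+10 + 1.75032e+11)/2 = 9.72924e+10 m.
vₚ = √(GM · (2/rₚ − 1/a)) = √(1.404e+20 · (2/1.95527e+10 − 1/9.72924e+10)) m/s ≈ 1.137e+05 m/s = 23.98 AU/year.
vₐ = √(GM · (2/rₐ − 1/a)) = √(1.404e+20 · (2/1.75032e+11 − 1/9.72924e+10)) m/s ≈ 1.27e+04 m/s = 2.679 AU/year.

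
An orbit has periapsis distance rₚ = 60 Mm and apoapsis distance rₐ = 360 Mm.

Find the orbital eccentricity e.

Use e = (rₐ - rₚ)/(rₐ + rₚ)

Convert to SI: rₚ = 60 Mm = 6e+07 m; rₐ = 360 Mm = 3.6e+08 m.
e = (rₐ − rₚ) / (rₐ + rₚ).
e = (3.6e+08 − 6e+07) / (3.6e+08 + 6e+07) = 3e+08 / 4.2e+08 ≈ 0.7143.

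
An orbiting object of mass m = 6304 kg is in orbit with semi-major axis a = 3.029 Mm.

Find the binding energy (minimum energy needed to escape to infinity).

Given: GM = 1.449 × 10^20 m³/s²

Convert to SI: a = 3.029 Mm = 3.029e+06 m.
Total orbital energy is E = −GMm/(2a); binding energy is E_bind = −E = GMm/(2a).
E_bind = 1.449e+20 · 6304 / (2 · 3.029e+06) J ≈ 1.508e+17 J = 150.8 PJ.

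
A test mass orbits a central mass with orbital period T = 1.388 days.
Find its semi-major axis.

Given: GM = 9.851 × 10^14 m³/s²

Convert to SI: T = 1.388 days = 119923 s.
Invert Kepler's third law: a = (GM · T² / (4π²))^(1/3).
Substituting T = 119923 s and GM = 9.851e+14 m³/s²:
a = (9.851e+14 · (119923)² / (4π²))^(1/3) m
a ≈ 7.106e+07 m = 7.106 × 10^7 m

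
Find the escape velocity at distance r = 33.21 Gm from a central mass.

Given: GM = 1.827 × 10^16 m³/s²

Convert to SI: r = 33.21 Gm = 3.321e+10 m.
Escape velocity comes from setting total energy to zero: ½v² − GM/r = 0 ⇒ v_esc = √(2GM / r).
v_esc = √(2 · 1.827e+16 / 3.321e+10) m/s ≈ 1049 m/s = 1.049 km/s.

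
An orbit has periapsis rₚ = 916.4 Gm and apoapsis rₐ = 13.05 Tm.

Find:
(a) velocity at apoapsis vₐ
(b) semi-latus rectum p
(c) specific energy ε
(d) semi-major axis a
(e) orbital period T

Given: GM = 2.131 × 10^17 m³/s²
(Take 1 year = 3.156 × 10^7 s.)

Convert to SI: rₚ = 916.4 Gm = 9.164e+11 m; rₐ = 13.05 Tm = 1.305e+13 m.
(a) With a = (rₚ + rₐ)/2 = 6.9832e+12 m, vₐ = √(GM (2/rₐ − 1/a)) = √(2.131e+17 · (2/1.305e+13 − 1/6.9832e+12)) m/s ≈ 46.29 m/s
(b) From a = (rₚ + rₐ)/2 = 6.9832e+12 m and e = (rₐ − rₚ)/(rₐ + rₚ) = 0.868771, p = a(1 − e²) = 6.9832e+12 · (1 − (0.868771)²) ≈ 1.713e+12 m
(c) With a = (rₚ + rₐ)/2 = 6.9832e+12 m, ε = −GM/(2a) = −2.131e+17/(2 · 6.9832e+12) J/kg ≈ -1.526e+04 J/kg
(d) a = (rₚ + rₐ)/2 = (9.164e+11 + 1.305e+13)/2 ≈ 6.983e+12 m
(e) With a = (rₚ + rₐ)/2 = 6.9832e+12 m, T = 2π √(a³/GM) = 2π √((6.9832e+12)³/2.131e+17) s ≈ 2.512e+11 s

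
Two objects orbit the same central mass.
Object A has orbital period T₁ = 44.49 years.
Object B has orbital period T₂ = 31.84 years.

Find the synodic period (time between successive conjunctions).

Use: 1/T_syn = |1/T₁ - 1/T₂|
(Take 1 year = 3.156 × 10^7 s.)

Convert to SI: T₁ = 44.49 years = 1.4041e+09 s; T₂ = 31.84 years = 1.00487e+09 s.
T_syn = |T₁ · T₂ / (T₁ − T₂)|.
T_syn = |1.4041e+09 · 1.00487e+09 / (1.4041e+09 − 1.00487e+09)| s ≈ 3.534e+09 s = 112 years.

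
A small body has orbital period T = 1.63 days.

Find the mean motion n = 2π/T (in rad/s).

Convert to SI: T = 1.63 days = 140832 s.
n = 2π / T.
n = 2π / 140832 s ≈ 4.461e-05 rad/s.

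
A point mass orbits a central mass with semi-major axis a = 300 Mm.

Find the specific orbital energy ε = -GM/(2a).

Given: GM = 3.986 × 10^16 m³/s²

Convert to SI: a = 300 Mm = 3e+08 m.
ε = −GM / (2a).
ε = −3.986e+16 / (2 · 3e+08) J/kg ≈ -6.643e+07 J/kg = -66.43 MJ/kg.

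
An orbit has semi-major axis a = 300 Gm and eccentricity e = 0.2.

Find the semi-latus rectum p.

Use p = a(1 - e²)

Convert to SI: a = 300 Gm = 3e+11 m.
p = a (1 − e²).
p = 3e+11 · (1 − (0.2)²) = 3e+11 · 0.96 ≈ 2.88e+11 m = 288 Gm.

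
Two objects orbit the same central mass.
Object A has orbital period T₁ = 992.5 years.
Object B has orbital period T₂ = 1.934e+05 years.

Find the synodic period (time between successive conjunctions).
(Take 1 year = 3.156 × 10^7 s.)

Convert to SI: T₁ = 992.5 years = 3.13233e+10 s; T₂ = 1.934e+05 years = 6.1037e+12 s.
T_syn = |T₁ · T₂ / (T₁ − T₂)|.
T_syn = |3.13233e+10 · 6.1037e+12 / (3.13233e+10 − 6.1037e+12)| s ≈ 3.148e+10 s = 997.6 years.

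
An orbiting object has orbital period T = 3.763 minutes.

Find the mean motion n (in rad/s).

Convert to SI: T = 3.763 minutes = 225.78 s.
n = 2π / T.
n = 2π / 225.78 s ≈ 0.02783 rad/s.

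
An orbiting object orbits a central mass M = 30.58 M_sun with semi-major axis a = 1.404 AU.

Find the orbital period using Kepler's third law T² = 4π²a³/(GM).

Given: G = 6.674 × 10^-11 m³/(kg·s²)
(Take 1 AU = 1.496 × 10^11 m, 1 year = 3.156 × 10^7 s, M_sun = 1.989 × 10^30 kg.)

Convert to SI: a = 1.404 AU = 2.10038e+11 m; M = 30.58 M_sun = 6.08236e+31 kg.
GM = G · M = 6.674e-11 · 6.08236e+31 = 4.05937e+21 m³/s².
Kepler's third law: T = 2π √(a³ / GM).
Substituting a = 2.10038e+11 m and GM = 4.05937e+21 m³/s²:
T = 2π √((2.10038e+11)³ / 4.05937e+21) s
T ≈ 9.493e+06 s = 0.3008 years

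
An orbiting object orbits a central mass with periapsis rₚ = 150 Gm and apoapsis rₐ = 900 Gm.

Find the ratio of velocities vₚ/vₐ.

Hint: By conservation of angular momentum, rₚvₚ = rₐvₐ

Convert to SI: rₚ = 150 Gm = 1.5e+11 m; rₐ = 900 Gm = 9e+11 m.
Conservation of angular momentum gives rₚvₚ = rₐvₐ, so vₚ/vₐ = rₐ/rₚ.
vₚ/vₐ = 9e+11 / 1.5e+11 ≈ 6.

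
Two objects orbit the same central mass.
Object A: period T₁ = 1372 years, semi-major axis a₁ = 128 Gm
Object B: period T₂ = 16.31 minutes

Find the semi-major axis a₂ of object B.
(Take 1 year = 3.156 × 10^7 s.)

Convert to SI: T₁ = 1372 years = 4.33003e+10 s; a₁ = 128 Gm = 1.28e+11 m; T₂ = 16.31 minutes = 978.6 s.
Kepler's third law: (T₁/T₂)² = (a₁/a₂)³ ⇒ a₂ = a₁ · (T₂/T₁)^(2/3).
T₂/T₁ = 978.6 / 4.33003e+10 = 2.26003e-08.
a₂ = 1.28e+11 · (2.26003e-08)^(2/3) m ≈ 1.023e+06 m = 1.023 Mm.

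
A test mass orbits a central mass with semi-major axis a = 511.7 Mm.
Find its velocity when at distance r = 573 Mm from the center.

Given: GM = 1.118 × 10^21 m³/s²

Convert to SI: a = 511.7 Mm = 5.117e+08 m; r = 573 Mm = 5.73e+08 m.
Vis-viva: v = √(GM · (2/r − 1/a)).
2/r − 1/a = 2/5.73e+08 − 1/5.117e+08 = 1.53613e-09 m⁻¹.
v = √(1.118e+21 · 1.53613e-09) m/s ≈ 1.31e+06 m/s = 1310 km/s.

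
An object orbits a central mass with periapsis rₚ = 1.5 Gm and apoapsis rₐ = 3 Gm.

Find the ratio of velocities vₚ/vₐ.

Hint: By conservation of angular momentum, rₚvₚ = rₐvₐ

Convert to SI: rₚ = 1.5 Gm = 1.5e+09 m; rₐ = 3 Gm = 3e+09 m.
Conservation of angular momentum gives rₚvₚ = rₐvₐ, so vₚ/vₐ = rₐ/rₚ.
vₚ/vₐ = 3e+09 / 1.5e+09 ≈ 2.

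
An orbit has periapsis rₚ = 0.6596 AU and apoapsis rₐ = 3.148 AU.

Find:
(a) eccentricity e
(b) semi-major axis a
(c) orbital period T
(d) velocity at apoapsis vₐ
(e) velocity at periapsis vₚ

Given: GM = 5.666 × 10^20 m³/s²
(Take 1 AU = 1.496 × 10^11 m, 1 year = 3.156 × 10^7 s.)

Convert to SI: rₚ = 0.6596 AU = 9.86762e+10 m; rₐ = 3.148 AU = 4.70941e+11 m.
(a) e = (rₐ − rₚ)/(rₐ + rₚ) = (4.70941e+11 − 9.86762e+10)/(4.70941e+11 + 9.86762e+10) ≈ 0.6535
(b) a = (rₚ + rₐ)/2 = (9.86762e+10 + 4.70941e+11)/2 ≈ 2.848e+11 m
(c) With a = (rₚ + rₐ)/2 = 2.84808e+11 m, T = 2π √(a³/GM) = 2π √((2.84808e+11)³/5.666e+20) s ≈ 4.012e+07 s
(d) With a = (rₚ + rₐ)/2 = 2.84808e+11 m, vₐ = √(GM (2/rₐ − 1/a)) = √(5.666e+20 · (2/4.70941e+11 − 1/2.84808e+11)) m/s ≈ 2.042e+04 m/s
(e) With a = (rₚ + rₐ)/2 = 2.84808e+11 m, vₚ = √(GM (2/rₚ − 1/a)) = √(5.666e+20 · (2/9.86762e+10 − 1/2.84808e+11)) m/s ≈ 9.744e+04 m/s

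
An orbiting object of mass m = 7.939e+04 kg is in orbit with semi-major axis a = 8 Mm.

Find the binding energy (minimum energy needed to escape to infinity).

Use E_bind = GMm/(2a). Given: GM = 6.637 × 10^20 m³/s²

Convert to SI: a = 8 Mm = 8e+06 m.
Total orbital energy is E = −GMm/(2a); binding energy is E_bind = −E = GMm/(2a).
E_bind = 6.637e+20 · 7.939e+04 / (2 · 8e+06) J ≈ 3.293e+18 J = 3.293 EJ.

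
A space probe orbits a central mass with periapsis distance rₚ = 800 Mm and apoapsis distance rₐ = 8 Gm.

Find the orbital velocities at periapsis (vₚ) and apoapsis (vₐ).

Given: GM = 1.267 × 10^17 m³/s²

Convert to SI: rₚ = 800 Mm = 8e+08 m; rₐ = 8 Gm = 8e+09 m.
Use the vis-viva equation v² = GM(2/r − 1/a) with a = (rₚ + rₐ)/2 = (8e+08 + 8e+09)/2 = 4.4e+09 m.
vₚ = √(GM · (2/rₚ − 1/a)) = √(1.267e+17 · (2/8e+08 − 1/4.4e+09)) m/s ≈ 1.697e+04 m/s = 16.97 km/s.
vₐ = √(GM · (2/rₐ − 1/a)) = √(1.267e+17 · (2/8e+09 − 1/4.4e+09)) m/s ≈ 1697 m/s = 1.697 km/s.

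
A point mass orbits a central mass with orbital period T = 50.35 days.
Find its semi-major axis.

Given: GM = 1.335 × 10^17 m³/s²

Convert to SI: T = 50.35 days = 4.35024e+06 s.
Invert Kepler's third law: a = (GM · T² / (4π²))^(1/3).
Substituting T = 4.35024e+06 s and GM = 1.335e+17 m³/s²:
a = (1.335e+17 · (4.35024e+06)² / (4π²))^(1/3) m
a ≈ 4e+09 m = 4 Gm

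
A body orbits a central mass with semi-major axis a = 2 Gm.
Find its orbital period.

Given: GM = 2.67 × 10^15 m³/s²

Convert to SI: a = 2 Gm = 2e+09 m.
Kepler's third law: T = 2π √(a³ / GM).
Substituting a = 2e+09 m and GM = 2.67e+15 m³/s²:
T = 2π √((2e+09)³ / 2.67e+15) s
T ≈ 1.088e+07 s = 125.9 days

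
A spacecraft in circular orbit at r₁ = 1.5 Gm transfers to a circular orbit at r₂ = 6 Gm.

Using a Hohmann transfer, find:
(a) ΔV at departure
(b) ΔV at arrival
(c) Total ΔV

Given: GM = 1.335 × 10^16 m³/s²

Convert to SI: r₁ = 1.5 Gm = 1.5e+09 m; r₂ = 6 Gm = 6e+09 m.
Transfer semi-major axis: a_t = (r₁ + r₂)/2 = (1.5e+09 + 6e+09)/2 = 3.75e+09 m.
Circular speeds: v₁ = √(GM/r₁) = 2983.29 m/s, v₂ = √(GM/r₂) = 1491.64 m/s.
Transfer speeds (vis-viva v² = GM(2/r − 1/a_t)): v₁ᵗ = 3773.59 m/s, v₂ᵗ = 943.398 m/s.
(a) ΔV₁ = |v₁ᵗ − v₁| ≈ 790.3 m/s = 790.3 m/s.
(b) ΔV₂ = |v₂ − v₂ᵗ| ≈ 548.2 m/s = 548.2 m/s.
(c) ΔV_total = ΔV₁ + ΔV₂ ≈ 1339 m/s = 1.339 km/s.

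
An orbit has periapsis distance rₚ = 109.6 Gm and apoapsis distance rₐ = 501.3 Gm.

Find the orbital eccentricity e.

Convert to SI: rₚ = 109.6 Gm = 1.096e+11 m; rₐ = 501.3 Gm = 5.013e+11 m.
e = (rₐ − rₚ) / (rₐ + rₚ).
e = (5.013e+11 − 1.096e+11) / (5.013e+11 + 1.096e+11) = 3.917e+11 / 6.109e+11 ≈ 0.6412.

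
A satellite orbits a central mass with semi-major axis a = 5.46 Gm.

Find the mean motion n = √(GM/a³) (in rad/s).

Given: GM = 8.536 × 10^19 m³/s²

Convert to SI: a = 5.46 Gm = 5.46e+09 m.
n = √(GM / a³).
n = √(8.536e+19 / (5.46e+09)³) rad/s ≈ 2.29e-05 rad/s.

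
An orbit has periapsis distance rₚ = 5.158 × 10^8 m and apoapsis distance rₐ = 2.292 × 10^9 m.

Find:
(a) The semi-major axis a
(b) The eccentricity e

(a) a = (rₚ + rₐ) / 2 = (5.158e+08 + 2.292e+09) / 2 ≈ 1.404e+09 m = 1.404 × 10^9 m.
(b) e = (rₐ − rₚ) / (rₐ + rₚ) = (2.292e+09 − 5.158e+08) / (2.292e+09 + 5.158e+08) ≈ 0.6326.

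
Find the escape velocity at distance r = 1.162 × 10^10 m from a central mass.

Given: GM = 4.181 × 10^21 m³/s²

Escape velocity comes from setting total energy to zero: ½v² − GM/r = 0 ⇒ v_esc = √(2GM / r).
v_esc = √(2 · 4.181e+21 / 1.162e+10) m/s ≈ 8.483e+05 m/s = 848.3 km/s.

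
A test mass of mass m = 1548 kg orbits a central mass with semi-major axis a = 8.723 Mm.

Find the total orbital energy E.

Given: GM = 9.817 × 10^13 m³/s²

Convert to SI: a = 8.723 Mm = 8.723e+06 m.
E = −GMm / (2a).
E = −9.817e+13 · 1548 / (2 · 8.723e+06) J ≈ -8.711e+09 J = -8.711 GJ.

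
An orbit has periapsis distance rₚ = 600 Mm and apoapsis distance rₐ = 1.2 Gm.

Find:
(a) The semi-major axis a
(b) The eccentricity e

Convert to SI: rₚ = 600 Mm = 6e+08 m; rₐ = 1.2 Gm = 1.2e+09 m.
(a) a = (rₚ + rₐ) / 2 = (6e+08 + 1.2e+09) / 2 ≈ 9e+08 m = 900 Mm.
(b) e = (rₐ − rₚ) / (rₐ + rₚ) = (1.2e+09 − 6e+08) / (1.2e+09 + 6e+08) ≈ 0.3333.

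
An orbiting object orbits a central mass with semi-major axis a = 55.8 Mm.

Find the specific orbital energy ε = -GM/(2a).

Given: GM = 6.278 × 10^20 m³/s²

Convert to SI: a = 55.8 Mm = 5.58e+07 m.
ε = −GM / (2a).
ε = −6.278e+20 / (2 · 5.58e+07) J/kg ≈ -5.625e+12 J/kg = -5625 GJ/kg.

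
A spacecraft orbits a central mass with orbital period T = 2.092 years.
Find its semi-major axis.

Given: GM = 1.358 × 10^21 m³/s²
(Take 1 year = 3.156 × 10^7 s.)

Convert to SI: T = 2.092 years = 6.60235e+07 s.
Invert Kepler's third law: a = (GM · T² / (4π²))^(1/3).
Substituting T = 6.60235e+07 s and GM = 1.358e+21 m³/s²:
a = (1.358e+21 · (6.60235e+07)² / (4π²))^(1/3) m
a ≈ 5.313e+11 m = 531.3 Gm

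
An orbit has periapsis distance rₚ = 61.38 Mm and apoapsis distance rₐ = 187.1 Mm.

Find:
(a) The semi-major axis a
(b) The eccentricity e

Convert to SI: rₚ = 61.38 Mm = 6.138e+07 m; rₐ = 187.1 Mm = 1.871e+08 m.
(a) a = (rₚ + rₐ) / 2 = (6.138e+07 + 1.871e+08) / 2 ≈ 1.242e+08 m = 124.2 Mm.
(b) e = (rₐ − rₚ) / (rₐ + rₚ) = (1.871e+08 − 6.138e+07) / (1.871e+08 + 6.138e+07) ≈ 0.506.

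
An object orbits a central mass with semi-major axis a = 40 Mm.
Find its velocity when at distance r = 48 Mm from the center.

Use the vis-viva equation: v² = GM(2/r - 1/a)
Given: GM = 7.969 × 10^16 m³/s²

Convert to SI: a = 40 Mm = 4e+07 m; r = 48 Mm = 4.8e+07 m.
Vis-viva: v = √(GM · (2/r − 1/a)).
2/r − 1/a = 2/4.8e+07 − 1/4e+07 = 1.66667e-08 m⁻¹.
v = √(7.969e+16 · 1.66667e-08) m/s ≈ 3.644e+04 m/s = 36.44 km/s.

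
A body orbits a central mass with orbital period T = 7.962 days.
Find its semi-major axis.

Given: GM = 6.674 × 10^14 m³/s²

Convert to SI: T = 7.962 days = 687917 s.
Invert Kepler's third law: a = (GM · T² / (4π²))^(1/3).
Substituting T = 687917 s and GM = 6.674e+14 m³/s²:
a = (6.674e+14 · (687917)² / (4π²))^(1/3) m
a ≈ 2e+08 m = 200 Mm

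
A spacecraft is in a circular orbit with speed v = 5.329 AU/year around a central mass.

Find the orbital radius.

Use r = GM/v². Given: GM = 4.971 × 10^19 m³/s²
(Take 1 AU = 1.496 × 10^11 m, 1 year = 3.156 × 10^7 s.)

Convert to SI: v = 5.329 AU/year = 25260.4 m/s.
For a circular orbit, v² = GM / r, so r = GM / v².
r = 4.971e+19 / (25260.4)² m ≈ 7.79e+10 m = 0.5208 AU.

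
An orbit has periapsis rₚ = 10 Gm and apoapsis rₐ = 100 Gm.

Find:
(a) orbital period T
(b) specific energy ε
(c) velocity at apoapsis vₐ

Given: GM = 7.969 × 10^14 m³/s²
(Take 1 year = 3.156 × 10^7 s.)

Convert to SI: rₚ = 10 Gm = 1e+10 m; rₐ = 100 Gm = 1e+11 m.
(a) With a = (rₚ + rₐ)/2 = 5.5e+10 m, T = 2π √(a³/GM) = 2π √((5.5e+10)³/7.969e+14) s ≈ 2.871e+09 s
(b) With a = (rₚ + rₐ)/2 = 5.5e+10 m, ε = −GM/(2a) = −7.969e+14/(2 · 5.5e+10) J/kg ≈ -7245 J/kg
(c) With a = (rₚ + rₐ)/2 = 5.5e+10 m, vₐ = √(GM (2/rₐ − 1/a)) = √(7.969e+14 · (2/1e+11 − 1/5.5e+10)) m/s ≈ 38.06 m/s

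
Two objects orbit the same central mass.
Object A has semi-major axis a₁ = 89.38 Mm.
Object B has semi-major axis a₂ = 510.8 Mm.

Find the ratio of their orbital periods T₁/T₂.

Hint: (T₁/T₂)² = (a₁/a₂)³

Convert to SI: a₁ = 89.38 Mm = 8.938e+07 m; a₂ = 510.8 Mm = 5.108e+08 m.
From Kepler's third law, (T₁/T₂)² = (a₁/a₂)³, so T₁/T₂ = (a₁/a₂)^(3/2).
a₁/a₂ = 8.938e+07 / 5.108e+08 = 0.17498.
T₁/T₂ = (0.17498)^(3/2) ≈ 0.0732.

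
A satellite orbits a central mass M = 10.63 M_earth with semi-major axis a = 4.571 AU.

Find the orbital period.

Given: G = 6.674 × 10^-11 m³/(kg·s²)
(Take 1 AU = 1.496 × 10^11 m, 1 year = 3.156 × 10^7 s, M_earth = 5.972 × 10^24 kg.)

Convert to SI: a = 4.571 AU = 6.83822e+11 m; M = 10.63 M_earth = 6.34824e+25 kg.
GM = G · M = 6.674e-11 · 6.34824e+25 = 4.23681e+15 m³/s².
Kepler's third law: T = 2π √(a³ / GM).
Substituting a = 6.83822e+11 m and GM = 4.23681e+15 m³/s²:
T = 2π √((6.83822e+11)³ / 4.23681e+15) s
T ≈ 5.459e+10 s = 1730 years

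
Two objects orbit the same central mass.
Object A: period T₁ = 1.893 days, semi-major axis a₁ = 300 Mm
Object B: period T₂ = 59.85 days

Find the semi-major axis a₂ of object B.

Convert to SI: T₁ = 1.893 days = 163555 s; a₁ = 300 Mm = 3e+08 m; T₂ = 59.85 days = 5.17104e+06 s.
Kepler's third law: (T₁/T₂)² = (a₁/a₂)³ ⇒ a₂ = a₁ · (T₂/T₁)^(2/3).
T₂/T₁ = 5.17104e+06 / 163555 = 31.6165.
a₂ = 3e+08 · (31.6165)^(2/3) m ≈ 3e+09 m = 3 Gm.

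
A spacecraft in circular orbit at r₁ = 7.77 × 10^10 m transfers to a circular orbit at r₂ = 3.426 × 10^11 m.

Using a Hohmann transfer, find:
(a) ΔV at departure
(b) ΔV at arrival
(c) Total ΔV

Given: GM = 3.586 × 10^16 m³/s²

Transfer semi-major axis: a_t = (r₁ + r₂)/2 = (7.77e+10 + 3.426e+11)/2 = 2.1015e+11 m.
Circular speeds: v₁ = √(GM/r₁) = 679.352 m/s, v₂ = √(GM/r₂) = 323.528 m/s.
Transfer speeds (vis-viva v² = GM(2/r − 1/a_t)): v₁ᵗ = 867.408 m/s, v₂ᵗ = 196.724 m/s.
(a) ΔV₁ = |v₁ᵗ − v₁| ≈ 188.1 m/s = 188.1 m/s.
(b) ΔV₂ = |v₂ − v₂ᵗ| ≈ 126.8 m/s = 126.8 m/s.
(c) ΔV_total = ΔV₁ + ΔV₂ ≈ 314.9 m/s = 314.9 m/s.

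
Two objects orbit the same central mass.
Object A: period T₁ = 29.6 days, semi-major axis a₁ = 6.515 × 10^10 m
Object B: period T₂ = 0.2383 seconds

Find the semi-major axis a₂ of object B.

Convert to SI: T₁ = 29.6 days = 2.55744e+06 s.
Kepler's third law: (T₁/T₂)² = (a₁/a₂)³ ⇒ a₂ = a₁ · (T₂/T₁)^(2/3).
T₂/T₁ = 0.2383 / 2.55744e+06 = 9.31791e-08.
a₂ = 6.515e+10 · (9.31791e-08)^(2/3) m ≈ 1.339e+06 m = 1.339 × 10^6 m.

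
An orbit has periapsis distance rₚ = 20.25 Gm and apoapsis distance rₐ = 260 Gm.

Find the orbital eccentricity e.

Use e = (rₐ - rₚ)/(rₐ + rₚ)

Convert to SI: rₚ = 20.25 Gm = 2.025e+10 m; rₐ = 260 Gm = 2.6e+11 m.
e = (rₐ − rₚ) / (rₐ + rₚ).
e = (2.6e+11 − 2.025e+10) / (2.6e+11 + 2.025e+10) = 2.3975e+11 / 2.8025e+11 ≈ 0.8555.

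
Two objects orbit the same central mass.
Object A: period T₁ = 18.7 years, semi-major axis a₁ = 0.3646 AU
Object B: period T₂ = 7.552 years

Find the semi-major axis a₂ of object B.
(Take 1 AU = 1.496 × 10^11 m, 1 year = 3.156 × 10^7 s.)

Convert to SI: T₁ = 18.7 years = 5.90172e+08 s; a₁ = 0.3646 AU = 5.45442e+10 m; T₂ = 7.552 years = 2.38341e+08 s.
Kepler's third law: (T₁/T₂)² = (a₁/a₂)³ ⇒ a₂ = a₁ · (T₂/T₁)^(2/3).
T₂/T₁ = 2.38341e+08 / 5.90172e+08 = 0.40385.
a₂ = 5.45442e+10 · (0.40385)^(2/3) m ≈ 2.98e+10 m = 0.1992 AU.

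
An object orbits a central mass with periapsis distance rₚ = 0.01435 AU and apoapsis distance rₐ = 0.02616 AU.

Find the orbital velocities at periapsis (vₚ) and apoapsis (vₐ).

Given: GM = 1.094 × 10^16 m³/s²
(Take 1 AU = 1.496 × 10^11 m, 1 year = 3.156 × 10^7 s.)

Convert to SI: rₚ = 0.01435 AU = 2.14676e+09 m; rₐ = 0.02616 AU = 3.91354e+09 m.
Use the vis-viva equation v² = GM(2/r − 1/a) with a = (rₚ + rₐ)/2 = (2.14676e+09 + 3.91354e+09)/2 = 3.03015e+09 m.
vₚ = √(GM · (2/rₚ − 1/a)) = √(1.094e+16 · (2/2.14676e+09 − 1/3.03015e+09)) m/s ≈ 2565 m/s = 0.5412 AU/year.
vₐ = √(GM · (2/rₐ − 1/a)) = √(1.094e+16 · (2/3.91354e+09 − 1/3.03015e+09)) m/s ≈ 1407 m/s = 0.2969 AU/year.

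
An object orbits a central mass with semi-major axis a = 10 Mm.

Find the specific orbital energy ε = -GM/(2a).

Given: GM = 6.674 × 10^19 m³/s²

Convert to SI: a = 10 Mm = 1e+07 m.
ε = −GM / (2a).
ε = −6.674e+19 / (2 · 1e+07) J/kg ≈ -3.337e+12 J/kg = -3337 GJ/kg.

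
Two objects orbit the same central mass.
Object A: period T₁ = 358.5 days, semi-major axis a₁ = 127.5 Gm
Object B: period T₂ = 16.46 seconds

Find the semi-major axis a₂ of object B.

Convert to SI: T₁ = 358.5 days = 3.09744e+07 s; a₁ = 127.5 Gm = 1.275e+11 m.
Kepler's third law: (T₁/T₂)² = (a₁/a₂)³ ⇒ a₂ = a₁ · (T₂/T₁)^(2/3).
T₂/T₁ = 16.46 / 3.09744e+07 = 5.31407e-07.
a₂ = 1.275e+11 · (5.31407e-07)^(2/3) m ≈ 8.365e+06 m = 8.365 Mm.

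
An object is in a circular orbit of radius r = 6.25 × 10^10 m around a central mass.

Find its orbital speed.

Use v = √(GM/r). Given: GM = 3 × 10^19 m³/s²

For a circular orbit, gravity supplies the centripetal force, so v = √(GM / r).
v = √(3e+19 / 6.25e+10) m/s ≈ 2.191e+04 m/s = 21.91 km/s.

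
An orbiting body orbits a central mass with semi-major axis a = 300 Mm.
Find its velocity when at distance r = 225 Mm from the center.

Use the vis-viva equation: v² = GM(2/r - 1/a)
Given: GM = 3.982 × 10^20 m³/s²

Convert to SI: a = 300 Mm = 3e+08 m; r = 225 Mm = 2.25e+08 m.
Vis-viva: v = √(GM · (2/r − 1/a)).
2/r − 1/a = 2/2.25e+08 − 1/3e+08 = 5.55556e-09 m⁻¹.
v = √(3.982e+20 · 5.55556e-09) m/s ≈ 1.487e+06 m/s = 1487 km/s.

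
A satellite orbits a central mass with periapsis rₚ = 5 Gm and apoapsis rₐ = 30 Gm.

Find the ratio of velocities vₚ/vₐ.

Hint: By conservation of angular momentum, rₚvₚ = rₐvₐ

Convert to SI: rₚ = 5 Gm = 5e+09 m; rₐ = 30 Gm = 3e+10 m.
Conservation of angular momentum gives rₚvₚ = rₐvₐ, so vₚ/vₐ = rₐ/rₚ.
vₚ/vₐ = 3e+10 / 5e+09 ≈ 6.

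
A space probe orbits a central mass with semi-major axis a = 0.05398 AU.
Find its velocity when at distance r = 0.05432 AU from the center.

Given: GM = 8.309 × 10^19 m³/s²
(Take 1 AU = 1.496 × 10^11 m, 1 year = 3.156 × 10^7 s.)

Convert to SI: a = 0.05398 AU = 8.07541e+09 m; r = 0.05432 AU = 8.12627e+09 m.
Vis-viva: v = √(GM · (2/r − 1/a)).
2/r − 1/a = 2/8.12627e+09 − 1/8.07541e+09 = 1.22283e-10 m⁻¹.
v = √(8.309e+19 · 1.22283e-10) m/s ≈ 1.008e+05 m/s = 21.26 AU/year.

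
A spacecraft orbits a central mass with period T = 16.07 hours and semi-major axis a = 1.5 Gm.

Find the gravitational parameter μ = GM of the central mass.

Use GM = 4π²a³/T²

Convert to SI: T = 16.07 hours = 57852 s; a = 1.5 Gm = 1.5e+09 m.
GM = 4π² · a³ / T².
GM = 4π² · (1.5e+09)³ / (57852)² m³/s² ≈ 3.981e+19 m³/s² = 3.981 × 10^19 m³/s².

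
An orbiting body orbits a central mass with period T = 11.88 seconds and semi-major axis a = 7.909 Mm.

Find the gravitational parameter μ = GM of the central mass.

Convert to SI: a = 7.909 Mm = 7.909e+06 m.
GM = 4π² · a³ / T².
GM = 4π² · (7.909e+06)³ / (11.88)² m³/s² ≈ 1.384e+20 m³/s² = 1.384 × 10^20 m³/s².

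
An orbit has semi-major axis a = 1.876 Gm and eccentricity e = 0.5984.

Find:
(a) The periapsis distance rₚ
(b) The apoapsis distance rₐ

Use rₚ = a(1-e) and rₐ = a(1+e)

Convert to SI: a = 1.876 Gm = 1.876e+09 m.
(a) rₚ = a(1 − e) = 1.876e+09 · (1 − 0.5984) = 1.876e+09 · 0.4016 ≈ 7.534e+08 m = 753.4 Mm.
(b) rₐ = a(1 + e) = 1.876e+09 · (1 + 0.5984) = 1.876e+09 · 1.5984 ≈ 2.999e+09 m = 2.999 Gm.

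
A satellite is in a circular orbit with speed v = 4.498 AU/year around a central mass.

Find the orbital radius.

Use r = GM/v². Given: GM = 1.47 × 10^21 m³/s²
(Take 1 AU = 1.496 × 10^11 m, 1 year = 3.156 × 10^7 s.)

Convert to SI: v = 4.498 AU/year = 21321.3 m/s.
For a circular orbit, v² = GM / r, so r = GM / v².
r = 1.47e+21 / (21321.3)² m ≈ 3.234e+12 m = 21.62 AU.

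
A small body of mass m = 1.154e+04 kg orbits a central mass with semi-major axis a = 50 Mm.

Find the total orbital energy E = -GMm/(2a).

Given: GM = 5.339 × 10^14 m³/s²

Convert to SI: a = 50 Mm = 5e+07 m.
E = −GMm / (2a).
E = −5.339e+14 · 1.154e+04 / (2 · 5e+07) J ≈ -6.161e+10 J = -61.61 GJ.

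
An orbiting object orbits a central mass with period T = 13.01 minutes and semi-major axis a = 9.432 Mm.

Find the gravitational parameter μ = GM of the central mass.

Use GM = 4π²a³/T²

Convert to SI: T = 13.01 minutes = 780.6 s; a = 9.432 Mm = 9.432e+06 m.
GM = 4π² · a³ / T².
GM = 4π² · (9.432e+06)³ / (780.6)² m³/s² ≈ 5.436e+16 m³/s² = 5.436 × 10^16 m³/s².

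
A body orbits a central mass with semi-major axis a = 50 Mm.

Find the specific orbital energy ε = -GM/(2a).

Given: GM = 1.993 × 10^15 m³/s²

Convert to SI: a = 50 Mm = 5e+07 m.
ε = −GM / (2a).
ε = −1.993e+15 / (2 · 5e+07) J/kg ≈ -1.993e+07 J/kg = -19.93 MJ/kg.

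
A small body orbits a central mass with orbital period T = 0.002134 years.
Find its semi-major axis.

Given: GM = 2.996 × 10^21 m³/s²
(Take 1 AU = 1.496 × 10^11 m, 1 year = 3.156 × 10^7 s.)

Convert to SI: T = 0.002134 years = 67349 s.
Invert Kepler's third law: a = (GM · T² / (4π²))^(1/3).
Substituting T = 67349 s and GM = 2.996e+21 m³/s²:
a = (2.996e+21 · (67349)² / (4π²))^(1/3) m
a ≈ 7.008e+09 m = 0.04685 AU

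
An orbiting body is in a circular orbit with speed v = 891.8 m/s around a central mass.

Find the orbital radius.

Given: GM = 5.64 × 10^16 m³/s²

For a circular orbit, v² = GM / r, so r = GM / v².
r = 5.64e+16 / (891.8)² m ≈ 7.092e+10 m = 70.92 Gm.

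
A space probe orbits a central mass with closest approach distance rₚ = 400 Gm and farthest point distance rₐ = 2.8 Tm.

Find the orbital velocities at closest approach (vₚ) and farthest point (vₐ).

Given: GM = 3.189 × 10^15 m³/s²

Convert to SI: rₚ = 400 Gm = 4e+11 m; rₐ = 2.8 Tm = 2.8e+12 m.
Use the vis-viva equation v² = GM(2/r − 1/a) with a = (rₚ + rₐ)/2 = (4e+11 + 2.8e+12)/2 = 1.6e+12 m.
vₚ = √(GM · (2/rₚ − 1/a)) = √(3.189e+15 · (2/4e+11 − 1/1.6e+12)) m/s ≈ 118.1 m/s = 118.1 m/s.
vₐ = √(GM · (2/rₐ − 1/a)) = √(3.189e+15 · (2/2.8e+12 − 1/1.6e+12)) m/s ≈ 16.87 m/s = 16.87 m/s.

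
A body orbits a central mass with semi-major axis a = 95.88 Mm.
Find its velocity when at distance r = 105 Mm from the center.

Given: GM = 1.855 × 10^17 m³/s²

Convert to SI: a = 95.88 Mm = 9.588e+07 m; r = 105 Mm = 1.05e+08 m.
Vis-viva: v = √(GM · (2/r − 1/a)).
2/r − 1/a = 2/1.05e+08 − 1/9.588e+07 = 8.61792e-09 m⁻¹.
v = √(1.855e+17 · 8.61792e-09) m/s ≈ 3.998e+04 m/s = 39.98 km/s.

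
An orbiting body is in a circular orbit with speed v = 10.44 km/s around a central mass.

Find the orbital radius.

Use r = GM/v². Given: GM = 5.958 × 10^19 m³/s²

Convert to SI: v = 10.44 km/s = 10440 m/s.
For a circular orbit, v² = GM / r, so r = GM / v².
r = 5.958e+19 / (10440)² m ≈ 5.466e+11 m = 5.466 × 10^11 m.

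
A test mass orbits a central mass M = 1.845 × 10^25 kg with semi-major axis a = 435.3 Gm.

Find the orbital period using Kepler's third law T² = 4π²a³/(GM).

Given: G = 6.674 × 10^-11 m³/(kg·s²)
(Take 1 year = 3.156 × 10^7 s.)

Convert to SI: a = 435.3 Gm = 4.353e+11 m.
GM = G · M = 6.674e-11 · 1.845e+25 = 1.23135e+15 m³/s².
Kepler's third law: T = 2π √(a³ / GM).
Substituting a = 4.353e+11 m and GM = 1.23135e+15 m³/s²:
T = 2π √((4.353e+11)³ / 1.23135e+15) s
T ≈ 5.142e+10 s = 1629 years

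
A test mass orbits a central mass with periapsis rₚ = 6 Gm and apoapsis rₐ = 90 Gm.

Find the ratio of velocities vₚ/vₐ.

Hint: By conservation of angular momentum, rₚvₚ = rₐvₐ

Convert to SI: rₚ = 6 Gm = 6e+09 m; rₐ = 90 Gm = 9e+10 m.
Conservation of angular momentum gives rₚvₚ = rₐvₐ, so vₚ/vₐ = rₐ/rₚ.
vₚ/vₐ = 9e+10 / 6e+09 ≈ 15.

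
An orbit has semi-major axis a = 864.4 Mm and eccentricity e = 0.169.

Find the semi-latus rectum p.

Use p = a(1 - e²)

Convert to SI: a = 864.4 Mm = 8.644e+08 m.
p = a (1 − e²).
p = 8.644e+08 · (1 − (0.169)²) = 8.644e+08 · 0.971439 ≈ 8.397e+08 m = 839.7 Mm.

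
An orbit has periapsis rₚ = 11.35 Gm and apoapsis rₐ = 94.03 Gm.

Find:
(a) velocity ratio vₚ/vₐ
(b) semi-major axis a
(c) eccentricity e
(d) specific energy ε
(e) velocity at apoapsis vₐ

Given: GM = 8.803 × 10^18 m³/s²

Convert to SI: rₚ = 11.35 Gm = 1.135e+10 m; rₐ = 94.03 Gm = 9.403e+10 m.
(a) Conservation of angular momentum (rₚvₚ = rₐvₐ) gives vₚ/vₐ = rₐ/rₚ = 9.403e+10/1.135e+10 ≈ 8.285
(b) a = (rₚ + rₐ)/2 = (1.135e+10 + 9.403e+10)/2 ≈ 5.269e+10 m
(c) e = (rₐ − rₚ)/(rₐ + rₚ) = (9.403e+10 − 1.135e+10)/(9.403e+10 + 1.135e+10) ≈ 0.7846
(d) With a = (rₚ + rₐ)/2 = 5.269e+10 m, ε = −GM/(2a) = −8.803e+18/(2 · 5.269e+10) J/kg ≈ -8.354e+07 J/kg
(e) With a = (rₚ + rₐ)/2 = 5.269e+10 m, vₐ = √(GM (2/rₐ − 1/a)) = √(8.803e+18 · (2/9.403e+10 − 1/5.269e+10)) m/s ≈ 4491 m/s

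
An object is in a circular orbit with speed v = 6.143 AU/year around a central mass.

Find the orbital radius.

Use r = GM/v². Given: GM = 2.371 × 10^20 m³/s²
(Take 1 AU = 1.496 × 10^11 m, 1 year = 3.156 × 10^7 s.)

Convert to SI: v = 6.143 AU/year = 29118.9 m/s.
For a circular orbit, v² = GM / r, so r = GM / v².
r = 2.371e+20 / (29118.9)² m ≈ 2.796e+11 m = 1.869 AU.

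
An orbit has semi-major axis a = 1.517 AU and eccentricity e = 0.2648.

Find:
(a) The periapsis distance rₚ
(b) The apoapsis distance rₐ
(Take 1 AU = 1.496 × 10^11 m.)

Convert to SI: a = 1.517 AU = 2.26943e+11 m.
(a) rₚ = a(1 − e) = 2.26943e+11 · (1 − 0.2648) = 2.26943e+11 · 0.7352 ≈ 1.668e+11 m = 1.115 AU.
(b) rₐ = a(1 + e) = 2.26943e+11 · (1 + 0.2648) = 2.26943e+11 · 1.2648 ≈ 2.87e+11 m = 1.919 AU.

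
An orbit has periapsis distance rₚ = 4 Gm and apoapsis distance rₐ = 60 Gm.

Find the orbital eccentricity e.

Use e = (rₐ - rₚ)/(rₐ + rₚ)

Convert to SI: rₚ = 4 Gm = 4e+09 m; rₐ = 60 Gm = 6e+10 m.
e = (rₐ − rₚ) / (rₐ + rₚ).
e = (6e+10 − 4e+09) / (6e+10 + 4e+09) = 5.6e+10 / 6.4e+10 ≈ 0.875.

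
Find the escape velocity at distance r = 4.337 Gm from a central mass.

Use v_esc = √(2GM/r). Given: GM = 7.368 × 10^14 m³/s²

Convert to SI: r = 4.337 Gm = 4.337e+09 m.
Escape velocity comes from setting total energy to zero: ½v² − GM/r = 0 ⇒ v_esc = √(2GM / r).
v_esc = √(2 · 7.368e+14 / 4.337e+09) m/s ≈ 582.9 m/s = 582.9 m/s.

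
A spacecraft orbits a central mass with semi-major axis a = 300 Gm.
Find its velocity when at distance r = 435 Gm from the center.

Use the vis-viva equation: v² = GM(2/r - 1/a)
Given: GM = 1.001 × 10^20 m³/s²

Convert to SI: a = 300 Gm = 3e+11 m; r = 435 Gm = 4.35e+11 m.
Vis-viva: v = √(GM · (2/r − 1/a)).
2/r − 1/a = 2/4.35e+11 − 1/3e+11 = 1.26437e-12 m⁻¹.
v = √(1.001e+20 · 1.26437e-12) m/s ≈ 1.125e+04 m/s = 11.25 km/s.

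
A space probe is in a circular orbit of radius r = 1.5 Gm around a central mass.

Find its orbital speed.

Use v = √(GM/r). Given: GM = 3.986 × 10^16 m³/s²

Convert to SI: r = 1.5 Gm = 1.5e+09 m.
For a circular orbit, gravity supplies the centripetal force, so v = √(GM / r).
v = √(3.986e+16 / 1.5e+09) m/s ≈ 5155 m/s = 5.155 km/s.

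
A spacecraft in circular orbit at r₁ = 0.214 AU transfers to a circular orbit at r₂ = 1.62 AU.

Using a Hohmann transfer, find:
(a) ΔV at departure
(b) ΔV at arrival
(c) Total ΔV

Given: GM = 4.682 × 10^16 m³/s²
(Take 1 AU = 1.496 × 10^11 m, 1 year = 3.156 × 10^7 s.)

Convert to SI: r₁ = 0.214 AU = 3.20144e+10 m; r₂ = 1.62 AU = 2.42352e+11 m.
Transfer semi-major axis: a_t = (r₁ + r₂)/2 = (3.20144e+10 + 2.42352e+11)/2 = 1.37183e+11 m.
Circular speeds: v₁ = √(GM/r₁) = 1209.32 m/s, v₂ = √(GM/r₂) = 439.534 m/s.
Transfer speeds (vis-viva v² = GM(2/r − 1/a_t)): v₁ᵗ = 1607.37 m/s, v₂ᵗ = 212.332 m/s.
(a) ΔV₁ = |v₁ᵗ − v₁| ≈ 398 m/s = 0.08397 AU/year.
(b) ΔV₂ = |v₂ − v₂ᵗ| ≈ 227.2 m/s = 0.04793 AU/year.
(c) ΔV_total = ΔV₁ + ΔV₂ ≈ 625.2 m/s = 0.1319 AU/year.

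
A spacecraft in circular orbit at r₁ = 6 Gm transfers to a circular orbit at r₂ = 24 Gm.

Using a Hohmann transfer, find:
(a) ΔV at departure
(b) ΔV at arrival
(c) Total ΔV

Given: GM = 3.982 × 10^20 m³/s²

Convert to SI: r₁ = 6 Gm = 6e+09 m; r₂ = 24 Gm = 2.4e+10 m.
Transfer semi-major axis: a_t = (r₁ + r₂)/2 = (6e+09 + 2.4e+10)/2 = 1.5e+10 m.
Circular speeds: v₁ = √(GM/r₁) = 257617 m/s, v₂ = √(GM/r₂) = 128809 m/s.
Transfer speeds (vis-viva v² = GM(2/r − 1/a_t)): v₁ᵗ = 325863 m/s, v₂ᵗ = 81465.7 m/s.
(a) ΔV₁ = |v₁ᵗ − v₁| ≈ 6.825e+04 m/s = 68.25 km/s.
(b) ΔV₂ = |v₂ − v₂ᵗ| ≈ 4.734e+04 m/s = 47.34 km/s.
(c) ΔV_total = ΔV₁ + ΔV₂ ≈ 1.156e+05 m/s = 115.6 km/s.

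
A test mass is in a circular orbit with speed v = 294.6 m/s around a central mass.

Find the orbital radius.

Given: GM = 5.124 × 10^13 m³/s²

For a circular orbit, v² = GM / r, so r = GM / v².
r = 5.124e+13 / (294.6)² m ≈ 5.904e+08 m = 5.904 × 10^8 m.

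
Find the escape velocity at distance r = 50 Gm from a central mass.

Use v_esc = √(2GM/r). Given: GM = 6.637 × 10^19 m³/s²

Convert to SI: r = 50 Gm = 5e+10 m.
Escape velocity comes from setting total energy to zero: ½v² − GM/r = 0 ⇒ v_esc = √(2GM / r).
v_esc = √(2 · 6.637e+19 / 5e+10) m/s ≈ 5.152e+04 m/s = 51.52 km/s.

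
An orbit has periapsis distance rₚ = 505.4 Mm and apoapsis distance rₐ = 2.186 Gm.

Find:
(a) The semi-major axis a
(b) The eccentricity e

Convert to SI: rₚ = 505.4 Mm = 5.054e+08 m; rₐ = 2.186 Gm = 2.186e+09 m.
(a) a = (rₚ + rₐ) / 2 = (5.054e+08 + 2.186e+09) / 2 ≈ 1.346e+09 m = 1.346 Gm.
(b) e = (rₐ − rₚ) / (rₐ + rₚ) = (2.186e+09 − 5.054e+08) / (2.186e+09 + 5.054e+08) ≈ 0.6244.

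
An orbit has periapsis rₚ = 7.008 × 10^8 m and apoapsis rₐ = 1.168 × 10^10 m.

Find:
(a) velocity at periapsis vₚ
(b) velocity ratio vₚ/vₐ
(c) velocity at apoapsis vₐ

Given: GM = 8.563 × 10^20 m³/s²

(a) With a = (rₚ + rₐ)/2 = 6.1904e+09 m, vₚ = √(GM (2/rₚ − 1/a)) = √(8.563e+20 · (2/7.008e+08 − 1/6.1904e+09)) m/s ≈ 1.518e+06 m/s
(b) Conservation of angular momentum (rₚvₚ = rₐvₐ) gives vₚ/vₐ = rₐ/rₚ = 1.168e+10/7.008e+08 ≈ 16.67
(c) With a = (rₚ + rₐ)/2 = 6.1904e+09 m, vₐ = √(GM (2/rₐ − 1/a)) = √(8.563e+20 · (2/1.168e+10 − 1/6.1904e+09)) m/s ≈ 9.11e+04 m/s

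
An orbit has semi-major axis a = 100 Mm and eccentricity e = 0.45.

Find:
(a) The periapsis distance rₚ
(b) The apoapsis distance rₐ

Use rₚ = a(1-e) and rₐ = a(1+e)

Convert to SI: a = 100 Mm = 1e+08 m.
(a) rₚ = a(1 − e) = 1e+08 · (1 − 0.45) = 1e+08 · 0.55 ≈ 5.5e+07 m = 55 Mm.
(b) rₐ = a(1 + e) = 1e+08 · (1 + 0.45) = 1e+08 · 1.45 ≈ 1.45e+08 m = 145 Mm.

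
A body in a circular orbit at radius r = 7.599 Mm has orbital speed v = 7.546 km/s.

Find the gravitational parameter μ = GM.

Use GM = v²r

Convert to SI: r = 7.599 Mm = 7.599e+06 m; v = 7.546 km/s = 7546 m/s.
For a circular orbit v² = GM/r, so GM = v² · r.
GM = (7546)² · 7.599e+06 m³/s² ≈ 4.327e+14 m³/s² = 4.327 × 10^14 m³/s².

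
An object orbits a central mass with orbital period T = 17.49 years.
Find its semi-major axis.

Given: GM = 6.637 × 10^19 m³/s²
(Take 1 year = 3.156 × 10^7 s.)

Convert to SI: T = 17.49 years = 5.51984e+08 s.
Invert Kepler's third law: a = (GM · T² / (4π²))^(1/3).
Substituting T = 5.51984e+08 s and GM = 6.637e+19 m³/s²:
a = (6.637e+19 · (5.51984e+08)² / (4π²))^(1/3) m
a ≈ 8.001e+11 m = 800.1 Gm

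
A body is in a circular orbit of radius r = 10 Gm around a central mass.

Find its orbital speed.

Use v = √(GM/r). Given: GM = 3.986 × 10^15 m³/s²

Convert to SI: r = 10 Gm = 1e+10 m.
For a circular orbit, gravity supplies the centripetal force, so v = √(GM / r).
v = √(3.986e+15 / 1e+10) m/s ≈ 631.3 m/s = 631.3 m/s.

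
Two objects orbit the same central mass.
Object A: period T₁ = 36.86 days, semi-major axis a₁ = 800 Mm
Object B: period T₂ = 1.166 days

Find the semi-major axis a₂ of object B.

Convert to SI: T₁ = 36.86 days = 3.1847e+06 s; a₁ = 800 Mm = 8e+08 m; T₂ = 1.166 days = 100742 s.
Kepler's third law: (T₁/T₂)² = (a₁/a₂)³ ⇒ a₂ = a₁ · (T₂/T₁)^(2/3).
T₂/T₁ = 100742 / 3.1847e+06 = 0.0316332.
a₂ = 8e+08 · (0.0316332)^(2/3) m ≈ 8.002e+07 m = 80.02 Mm.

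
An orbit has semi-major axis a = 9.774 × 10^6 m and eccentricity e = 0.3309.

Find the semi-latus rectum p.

p = a (1 − e²).
p = 9.774e+06 · (1 − (0.3309)²) = 9.774e+06 · 0.890505 ≈ 8.704e+06 m = 8.704 × 10^6 m.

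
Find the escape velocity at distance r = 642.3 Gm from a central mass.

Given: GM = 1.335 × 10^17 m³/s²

Convert to SI: r = 642.3 Gm = 6.423e+11 m.
Escape velocity comes from setting total energy to zero: ½v² − GM/r = 0 ⇒ v_esc = √(2GM / r).
v_esc = √(2 · 1.335e+17 / 6.423e+11) m/s ≈ 644.7 m/s = 644.7 m/s.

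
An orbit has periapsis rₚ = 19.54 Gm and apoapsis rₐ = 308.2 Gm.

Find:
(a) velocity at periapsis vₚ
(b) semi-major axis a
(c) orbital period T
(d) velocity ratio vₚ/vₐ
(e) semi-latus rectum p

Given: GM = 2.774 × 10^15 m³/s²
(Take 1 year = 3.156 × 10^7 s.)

Convert to SI: rₚ = 19.54 Gm = 1.954e+10 m; rₐ = 308.2 Gm = 3.082e+11 m.
(a) With a = (rₚ + rₐ)/2 = 1.6387e+11 m, vₚ = √(GM (2/rₚ − 1/a)) = √(2.774e+15 · (2/1.954e+10 − 1/1.6387e+11)) m/s ≈ 516.7 m/s
(b) a = (rₚ + rₐ)/2 = (1.954e+10 + 3.082e+11)/2 ≈ 1.639e+11 m
(c) With a = (rₚ + rₐ)/2 = 1.6387e+11 m, T = 2π √(a³/GM) = 2π √((1.6387e+11)³/2.774e+15) s ≈ 7.914e+09 s
(d) Conservation of angular momentum (rₚvₚ = rₐvₐ) gives vₚ/vₐ = rₐ/rₚ = 3.082e+11/1.954e+10 ≈ 15.77
(e) From a = (rₚ + rₐ)/2 = 1.6387e+11 m and e = (rₐ − rₚ)/(rₐ + rₚ) = 0.880759, p = a(1 − e²) = 1.6387e+11 · (1 − (0.880759)²) ≈ 3.675e+10 m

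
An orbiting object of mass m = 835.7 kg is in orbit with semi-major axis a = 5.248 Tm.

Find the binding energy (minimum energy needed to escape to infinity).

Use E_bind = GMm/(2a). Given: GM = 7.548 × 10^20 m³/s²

Convert to SI: a = 5.248 Tm = 5.248e+12 m.
Total orbital energy is E = −GMm/(2a); binding energy is E_bind = −E = GMm/(2a).
E_bind = 7.548e+20 · 835.7 / (2 · 5.248e+12) J ≈ 6.01e+10 J = 60.1 GJ.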